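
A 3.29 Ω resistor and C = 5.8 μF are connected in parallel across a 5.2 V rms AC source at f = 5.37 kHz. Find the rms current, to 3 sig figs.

ω = 2πf = 33740 rad/s
X_C = 1/(ωC) = 5.11 Ω
Parallel: admittances add. Y = 1/R + jωC
Y = (0.304 + j0.196) S
|Y| = 0.362 S → |Z| = 1/|Y| = 2.77 Ω, ∠Z = −∠Y = -32.8°
I = V/|Z| = 5.2/2.77 = 1.88 A

1.88 A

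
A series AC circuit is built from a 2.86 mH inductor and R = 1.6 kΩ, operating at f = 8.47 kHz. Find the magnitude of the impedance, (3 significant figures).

1610 Ω

ω = 2πf = 53220 rad/s
X_L = ωL = 152 Ω
Z = 1600 + j152 Ω
|Z| = √(1600² + 152²) = 1610 Ω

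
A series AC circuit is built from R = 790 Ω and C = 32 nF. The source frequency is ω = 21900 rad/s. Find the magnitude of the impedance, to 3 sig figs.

1630 Ω

X_C = 1/(ωC) = 1430 Ω
Z = 790 − j1430 Ω
|Z| = √(790² + 1430²) = 1630 Ω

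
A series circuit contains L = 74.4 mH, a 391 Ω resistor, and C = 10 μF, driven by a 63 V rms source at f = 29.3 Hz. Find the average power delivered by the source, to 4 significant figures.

3.582 W

ω = 2πf = 184.1 rad/s
X_L = ωL = 13.70 Ω
X_C = 1/(ωC) = 543.2 Ω
Net reactance X = X_L − X_C = -529.5 Ω
Z = 391.0 − j529.5 Ω
|Z| = √(391.0² + 529.5²) = 658.2 Ω
∠Z = arctan(-529.5/391.0) = -53.56°
I = V/|Z| = 95.71 mA
P = VI cos φ = 63 × 0.09571 × cos(-53.56°) = 3.582 W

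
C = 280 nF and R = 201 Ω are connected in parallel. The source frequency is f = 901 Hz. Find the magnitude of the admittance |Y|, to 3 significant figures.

ω = 2πf = 5661 rad/s
X_C = 1/(ωC) = 631 Ω
Parallel: admittances add. Y = 1/R + jωC
Y = (0.00498 + j0.00159) S
|Y| = 0.00522 S → |Z| = 1/|Y| = 192 Ω, ∠Z = −∠Y = -17.7°

5.22 mS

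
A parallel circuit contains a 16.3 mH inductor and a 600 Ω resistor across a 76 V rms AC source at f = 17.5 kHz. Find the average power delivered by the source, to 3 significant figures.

ω = 2πf = 110000 rad/s
X_L = ωL = 1790 Ω
Parallel: admittances add. Y = 1/R + 1/(jωL)
Y = (0.00167 − j0.000558) S
|Y| = 0.00176 S → |Z| = 1/|Y| = 569 Ω, ∠Z = −∠Y = 18.5°
I = V/|Z| = 134 mA
P = VI cos φ = 76 × 0.134 × cos(18.5°) = 9.63 W

9.63 W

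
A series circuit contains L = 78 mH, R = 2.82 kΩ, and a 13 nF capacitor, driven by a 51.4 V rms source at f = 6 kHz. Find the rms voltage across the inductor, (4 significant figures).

ω = 2πf = 37700 rad/s
X_L = ωL = 2941 Ω
X_C = 1/(ωC) = 2040 Ω
Net reactance X = X_L − X_C = 900.1 Ω
Z = 2820 + j900.1 Ω
|Z| = √(2820² + 900.1²) = 2960 Ω
I = V/|Z| = 17.36 mA
V_L = I·|Z_L| = 0.01736 × 2941 = 51.06 V

51.06 V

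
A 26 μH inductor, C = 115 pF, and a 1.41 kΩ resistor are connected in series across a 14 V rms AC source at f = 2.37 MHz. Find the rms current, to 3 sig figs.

9.83 mA

ω = 2πf = 1.489e+07 rad/s
X_L = ωL = 387 Ω
X_C = 1/(ωC) = 584 Ω
Net reactance X = X_L − X_C = -197 Ω
Z = 1410 − j197 Ω
|Z| = √(1410² + 197²) = 1420 Ω
I = V/|Z| = 14/1420 = 9.83 mA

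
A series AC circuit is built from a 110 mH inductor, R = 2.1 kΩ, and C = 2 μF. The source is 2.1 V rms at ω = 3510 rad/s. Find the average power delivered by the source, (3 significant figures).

X_L = ωL = 386 Ω
X_C = 1/(ωC) = 142 Ω
Net reactance X = X_L − X_C = 244 Ω
Z = 2100 + j244 Ω
|Z| = √(2100² + 244²) = 2110 Ω
∠Z = arctan(244/2100) = 6.62°
I = V/|Z| = 993 μA
P = VI cos φ = 2.1 × 0.000993 × cos(6.62°) = 2.07 mW

2.07 mW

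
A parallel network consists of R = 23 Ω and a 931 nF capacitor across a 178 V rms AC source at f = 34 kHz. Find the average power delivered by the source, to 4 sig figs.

ω = 2πf = 213600 rad/s
X_C = 1/(ωC) = 5.028 Ω
Parallel: admittances add. Y = 1/R + jωC
Y = (0.04348 + j0.1989) S
|Y| = 0.2036 S → |Z| = 1/|Y| = 4.912 Ω, ∠Z = −∠Y = -77.67°
I = V/|Z| = 36.24 A
P = VI cos φ = 178 × 36.24 × cos(-77.67°) = 1.378 kW

1.378 kW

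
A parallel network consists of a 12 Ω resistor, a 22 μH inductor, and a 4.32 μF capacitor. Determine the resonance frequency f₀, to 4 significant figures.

16.33 kHz

ω₀ = 1/√(LC) = 1/√(2.2e-05 × 4.32e-06) = 102600 rad/s
f₀ = ω₀/(2π) = 16.33 kHz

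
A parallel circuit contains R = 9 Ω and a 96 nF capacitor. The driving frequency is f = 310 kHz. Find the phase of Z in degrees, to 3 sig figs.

ω = 2πf = 1.948e+06 rad/s
X_C = 1/(ωC) = 5.35 Ω
Parallel: admittances add. Y = 1/R + jωC
Y = (0.111 + j0.187) S
|Y| = 0.218 S → |Z| = 1/|Y| = 4.60 Ω, ∠Z = −∠Y = -59.3°

-59.3°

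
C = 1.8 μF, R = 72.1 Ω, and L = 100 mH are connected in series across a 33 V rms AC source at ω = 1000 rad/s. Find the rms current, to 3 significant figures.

X_L = ωL = 100 Ω
X_C = 1/(ωC) = 556 Ω
Net reactance X = X_L − X_C = -456 Ω
Z = 72.1 − j456 Ω
|Z| = √(72.1² + 456²) = 461 Ω
I = V/|Z| = 33/461 = 71.5 mA

71.5 mA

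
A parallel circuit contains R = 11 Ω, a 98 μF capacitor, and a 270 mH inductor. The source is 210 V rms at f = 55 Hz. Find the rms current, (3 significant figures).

19.7 A

ω = 2πf = 345.6 rad/s
X_L = ωL = 93.3 Ω
X_C = 1/(ωC) = 29.5 Ω
Parallel: admittances add. Y = 1/R + 1/(jωL) + jωC
Y = (0.0909 + j0.0231) S
|Y| = 0.0938 S → |Z| = 1/|Y| = 10.7 Ω, ∠Z = −∠Y = -14.3°
I = V/|Z| = 210/10.7 = 19.7 A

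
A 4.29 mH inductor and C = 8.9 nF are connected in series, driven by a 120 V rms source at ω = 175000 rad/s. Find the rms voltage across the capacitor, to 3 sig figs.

X_L = ωL = 751 Ω
X_C = 1/(ωC) = 642 Ω
Net reactance X = X_L − X_C = 109 Ω
Z = j109 Ω
|Z| = √(0² + 109²) = 109 Ω
I = V/|Z| = 1.10 A
V_C = I·|Z_C| = 1.10 × 642 = 709 V

709 V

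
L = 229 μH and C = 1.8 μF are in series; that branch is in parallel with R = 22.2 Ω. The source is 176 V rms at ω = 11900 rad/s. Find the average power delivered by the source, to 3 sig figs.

1.40 kW

X_L = ωL = 2.73 Ω
X_C = 1/(ωC) = 46.7 Ω
Branch 1: Z₁ = R = 22.2 Ω
Branch 2 (series LC): Z₂ = j(X_L − X_C) = −j44.0 Ω
Parallel: Z = Z₁Z₂/(Z₁+Z₂), |Z| = 19.8 Ω, ∠Z = -26.8°
I = V/|Z| = 8.88 A
P = VI cos φ = 176 × 8.88 × cos(-26.8°) = 1.40 kW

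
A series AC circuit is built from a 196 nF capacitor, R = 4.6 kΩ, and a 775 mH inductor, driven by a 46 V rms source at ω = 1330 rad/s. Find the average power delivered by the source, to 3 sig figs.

X_L = ωL = 1030 Ω
X_C = 1/(ωC) = 3840 Ω
Net reactance X = X_L − X_C = -2810 Ω
Z = 4600 − j2810 Ω
|Z| = √(4600² + 2810²) = 5390 Ω
∠Z = arctan(-2810/4600) = -31.4°
I = V/|Z| = 8.54 mA
P = VI cos φ = 46 × 0.00854 × cos(-31.4°) = 335 mW

335 mW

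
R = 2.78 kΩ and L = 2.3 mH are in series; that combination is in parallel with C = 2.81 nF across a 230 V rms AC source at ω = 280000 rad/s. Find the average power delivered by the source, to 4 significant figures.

18.06 W

X_L = ωL = 644.0 Ω
X_C = 1/(ωC) = 1271 Ω
Branch 1 (R+jX_L): Z₁ = 2780 + j644.0 Ω, |Z₁| = 2854 Ω
Branch 2 (−jX_C): Z₂ = −j1271 Ω
Parallel: Z = Z₁Z₂/(Z₁+Z₂), |Z| = 1273 Ω, ∠Z = -64.25°
I = V/|Z| = 180.7 mA
P = VI cos φ = 230 × 0.1807 × cos(-64.25°) = 18.06 W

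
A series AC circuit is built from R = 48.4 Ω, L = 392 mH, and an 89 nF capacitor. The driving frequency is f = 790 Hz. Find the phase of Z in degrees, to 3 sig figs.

-81.3°

ω = 2πf = 4964 rad/s
X_L = ωL = 1950 Ω
X_C = 1/(ωC) = 2260 Ω
Net reactance X = X_L − X_C = -318 Ω
Z = 48.4 − j318 Ω
|Z| = √(48.4² + 318²) = 322 Ω
∠Z = arctan(-318/48.4) = -81.3°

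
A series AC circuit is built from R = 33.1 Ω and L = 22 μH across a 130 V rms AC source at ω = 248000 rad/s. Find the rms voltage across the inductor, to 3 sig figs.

X_L = ωL = 5.46 Ω
Z = 33.1 + j5.46 Ω
|Z| = √(33.1² + 5.46²) = 33.5 Ω
I = V/|Z| = 3.88 A
V_L = I·|Z_L| = 3.88 × 5.46 = 21.1 V

21.1 V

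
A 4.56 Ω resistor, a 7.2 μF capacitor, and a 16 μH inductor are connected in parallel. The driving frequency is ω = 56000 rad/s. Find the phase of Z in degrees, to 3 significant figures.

X_L = ωL = 0.896 Ω
X_C = 1/(ωC) = 2.48 Ω
Parallel: admittances add. Y = 1/R + 1/(jωL) + jωC
Y = (0.219 − j0.713) S
|Y| = 0.746 S → |Z| = 1/|Y| = 1.34 Ω, ∠Z = −∠Y = 72.9°

72.9°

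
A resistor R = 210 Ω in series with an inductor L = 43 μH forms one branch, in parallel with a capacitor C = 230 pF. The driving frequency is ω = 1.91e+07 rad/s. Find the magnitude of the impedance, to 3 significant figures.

X_L = ωL = 821 Ω
X_C = 1/(ωC) = 228 Ω
Branch 1 (R+jX_L): Z₁ = 210 + j821 Ω, |Z₁| = 848 Ω
Branch 2 (−jX_C): Z₂ = −j228 Ω
Parallel: Z = Z₁Z₂/(Z₁+Z₂), |Z| = 306 Ω, ∠Z = -84.9°

306 Ω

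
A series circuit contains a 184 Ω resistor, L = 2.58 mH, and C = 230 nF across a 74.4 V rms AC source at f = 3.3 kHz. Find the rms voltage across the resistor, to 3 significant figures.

ω = 2πf = 20730 rad/s
X_L = ωL = 53.5 Ω
X_C = 1/(ωC) = 210 Ω
Net reactance X = X_L − X_C = -156 Ω
Z = 184 − j156 Ω
|Z| = √(184² + 156²) = 241 Ω
I = V/|Z| = 308 mA
V_R = I·|Z_R| = 0.308 × 184 = 56.7 V

56.7 V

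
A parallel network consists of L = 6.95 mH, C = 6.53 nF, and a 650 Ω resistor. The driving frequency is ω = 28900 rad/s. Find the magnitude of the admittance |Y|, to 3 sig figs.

5.03 mS

X_L = ωL = 201 Ω
X_C = 1/(ωC) = 5300 Ω
Parallel: admittances add. Y = 1/R + 1/(jωL) + jωC
Y = (0.00154 − j0.00479) S
|Y| = 0.00503 S → |Z| = 1/|Y| = 199 Ω, ∠Z = −∠Y = 72.2°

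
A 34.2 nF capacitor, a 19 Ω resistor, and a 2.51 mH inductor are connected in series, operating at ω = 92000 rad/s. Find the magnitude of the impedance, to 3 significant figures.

X_L = ωL = 231 Ω
X_C = 1/(ωC) = 318 Ω
Net reactance X = X_L − X_C = -86.9 Ω
Z = 19.0 − j86.9 Ω
|Z| = √(19.0² + 86.9²) = 89.0 Ω

89.0 Ω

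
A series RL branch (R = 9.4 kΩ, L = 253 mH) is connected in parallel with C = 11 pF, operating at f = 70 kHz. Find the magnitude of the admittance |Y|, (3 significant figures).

ω = 2πf = 439800 rad/s
X_L = ωL = 111000 Ω
X_C = 1/(ωC) = 207000 Ω
Branch 1 (R+jX_L): Z₁ = 9400 + j111000 Ω, |Z₁| = 112000 Ω
Branch 2 (−jX_C): Z₂ = −j207000 Ω
Parallel: Z = Z₁Z₂/(Z₁+Z₂), |Z| = 241000 Ω, ∠Z = 79.5°
|Y| = 1/|Z| = 4.15 μS

4.15 μS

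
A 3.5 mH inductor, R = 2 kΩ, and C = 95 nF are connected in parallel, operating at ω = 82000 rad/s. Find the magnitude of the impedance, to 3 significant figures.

231 Ω

X_L = ωL = 287 Ω
X_C = 1/(ωC) = 128 Ω
Parallel: admittances add. Y = 1/R + 1/(jωL) + jωC
Y = (0.000500 + j0.00431) S
|Y| = 0.00433 S → |Z| = 1/|Y| = 231 Ω, ∠Z = −∠Y = -83.4°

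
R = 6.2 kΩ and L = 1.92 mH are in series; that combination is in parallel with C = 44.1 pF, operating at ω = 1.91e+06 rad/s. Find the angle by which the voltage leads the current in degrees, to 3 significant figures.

-6.47°

X_L = ωL = 3670 Ω
X_C = 1/(ωC) = 11900 Ω
Branch 1 (R+jX_L): Z₁ = 6200 + j3670 Ω, |Z₁| = 7200 Ω
Branch 2 (−jX_C): Z₂ = −j11900 Ω
Parallel: Z = Z₁Z₂/(Z₁+Z₂), |Z| = 8320 Ω, ∠Z = -6.47°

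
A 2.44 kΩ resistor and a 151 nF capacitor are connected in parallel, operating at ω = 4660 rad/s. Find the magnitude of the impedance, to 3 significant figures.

1230 Ω

X_C = 1/(ωC) = 1420 Ω
Parallel: admittances add. Y = 1/R + jωC
Y = (0.000410 + j0.000704) S
|Y| = 0.000814 S → |Z| = 1/|Y| = 1230 Ω, ∠Z = −∠Y = -59.8°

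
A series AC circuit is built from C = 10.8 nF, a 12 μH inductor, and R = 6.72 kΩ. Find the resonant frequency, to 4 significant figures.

ω₀ = 1/√(LC) = 1/√(1.2e-05 × 1.08e-08) = 2.778e+06 rad/s
f₀ = ω₀/(2π) = 442.1 kHz

442.1 kHz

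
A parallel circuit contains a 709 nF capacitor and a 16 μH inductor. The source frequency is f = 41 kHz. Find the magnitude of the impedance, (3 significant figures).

16.7 Ω

ω = 2πf = 257600 rad/s
X_L = ωL = 4.12 Ω
X_C = 1/(ωC) = 5.48 Ω
Parallel: admittances add. Y = 1/(jωL) + jωC
Y = (0 − j0.0600) S
|Y| = 0.0600 S → |Z| = 1/|Y| = 16.7 Ω, ∠Z = −∠Y = 90.0°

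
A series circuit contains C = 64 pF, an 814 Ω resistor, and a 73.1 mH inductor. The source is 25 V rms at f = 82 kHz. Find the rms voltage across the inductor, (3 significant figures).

128 V

ω = 2πf = 515200 rad/s
X_L = ωL = 37700 Ω
X_C = 1/(ωC) = 30300 Ω
Net reactance X = X_L − X_C = 7340 Ω
Z = 814 + j7340 Ω
|Z| = √(814² + 7340²) = 7380 Ω
I = V/|Z| = 3.39 mA
V_L = I·|Z_L| = 0.00339 × 37700 = 128 V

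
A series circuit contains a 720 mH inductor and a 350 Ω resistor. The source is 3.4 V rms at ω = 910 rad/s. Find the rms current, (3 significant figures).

X_L = ωL = 655 Ω
Z = 350 + j655 Ω
|Z| = √(350² + 655²) = 743 Ω
I = V/|Z| = 3.4/743 = 4.58 mA

4.58 mA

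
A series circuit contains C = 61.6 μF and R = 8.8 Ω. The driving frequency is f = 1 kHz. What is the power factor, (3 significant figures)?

ω = 2πf = 6283 rad/s
X_C = 1/(ωC) = 2.58 Ω
Z = 8.80 − j2.58 Ω
|Z| = √(8.80² + 2.58²) = 9.17 Ω
∠Z = arctan(-2.58/8.80) = -16.4°
cos φ = cos(-16.4°) = 0.959

0.959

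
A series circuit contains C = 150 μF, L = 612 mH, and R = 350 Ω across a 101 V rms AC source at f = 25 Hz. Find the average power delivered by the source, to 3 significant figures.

ω = 2πf = 157.1 rad/s
X_L = ωL = 96.1 Ω
X_C = 1/(ωC) = 42.4 Ω
Net reactance X = X_L − X_C = 53.7 Ω
Z = 350 + j53.7 Ω
|Z| = √(350² + 53.7²) = 354 Ω
∠Z = arctan(53.7/350) = 8.72°
I = V/|Z| = 285 mA
P = VI cos φ = 101 × 0.285 × cos(8.72°) = 28.5 W

28.5 W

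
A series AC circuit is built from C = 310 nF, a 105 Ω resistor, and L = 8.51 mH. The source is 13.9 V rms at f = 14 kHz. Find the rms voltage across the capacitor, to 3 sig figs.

ω = 2πf = 87960 rad/s
X_L = ωL = 749 Ω
X_C = 1/(ωC) = 36.7 Ω
Net reactance X = X_L − X_C = 712 Ω
Z = 105 + j712 Ω
|Z| = √(105² + 712²) = 720 Ω
I = V/|Z| = 19.3 mA
V_C = I·|Z_C| = 0.0193 × 36.7 = 0.708 V

0.708 V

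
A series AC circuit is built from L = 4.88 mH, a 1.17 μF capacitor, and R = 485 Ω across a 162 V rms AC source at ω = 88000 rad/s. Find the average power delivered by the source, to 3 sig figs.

30.9 W

X_L = ωL = 429 Ω
X_C = 1/(ωC) = 9.71 Ω
Net reactance X = X_L − X_C = 420 Ω
Z = 485 + j420 Ω
|Z| = √(485² + 420²) = 641 Ω
∠Z = arctan(420/485) = 40.9°
I = V/|Z| = 253 mA
P = VI cos φ = 162 × 0.253 × cos(40.9°) = 30.9 W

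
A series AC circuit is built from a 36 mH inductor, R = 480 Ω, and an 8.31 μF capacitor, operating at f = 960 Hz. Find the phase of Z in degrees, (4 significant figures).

22.33°

ω = 2πf = 6032 rad/s
X_L = ωL = 217.1 Ω
X_C = 1/(ωC) = 19.95 Ω
Net reactance X = X_L − X_C = 197.2 Ω
Z = 480.0 + j197.2 Ω
|Z| = √(480.0² + 197.2²) = 518.9 Ω
∠Z = arctan(197.2/480.0) = 22.33°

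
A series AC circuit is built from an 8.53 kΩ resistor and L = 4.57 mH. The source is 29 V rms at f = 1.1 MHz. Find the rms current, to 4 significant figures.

ω = 2πf = 6.912e+06 rad/s
X_L = ωL = 31590 Ω
Z = 8530 + j31590 Ω
|Z| = √(8530² + 31590²) = 32720 Ω
I = V/|Z| = 29/32720 = 886.4 μA

886.4 μA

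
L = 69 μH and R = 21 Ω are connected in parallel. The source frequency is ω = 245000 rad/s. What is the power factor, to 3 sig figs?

X_L = ωL = 16.9 Ω
Parallel: admittances add. Y = 1/R + 1/(jωL)
Y = (0.0476 − j0.0592) S
|Y| = 0.0759 S → |Z| = 1/|Y| = 13.2 Ω, ∠Z = −∠Y = 51.2°
cos φ = cos(51.2°) = 0.627

0.627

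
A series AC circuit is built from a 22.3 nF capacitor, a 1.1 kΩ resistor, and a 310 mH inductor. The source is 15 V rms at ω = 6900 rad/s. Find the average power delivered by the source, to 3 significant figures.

X_L = ωL = 2140 Ω
X_C = 1/(ωC) = 6500 Ω
Net reactance X = X_L − X_C = -4360 Ω
Z = 1100 − j4360 Ω
|Z| = √(1100² + 4360²) = 4500 Ω
∠Z = arctan(-4360/1100) = -75.8°
I = V/|Z| = 3.34 mA
P = VI cos φ = 15 × 0.00334 × cos(-75.8°) = 12.2 mW

12.2 mW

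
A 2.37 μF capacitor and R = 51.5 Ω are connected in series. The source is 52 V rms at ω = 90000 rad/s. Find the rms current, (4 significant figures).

1.006 A

X_C = 1/(ωC) = 4.688 Ω
Z = 51.50 − j4.688 Ω
|Z| = √(51.50² + 4.688²) = 51.71 Ω
I = V/|Z| = 52/51.71 = 1.006 A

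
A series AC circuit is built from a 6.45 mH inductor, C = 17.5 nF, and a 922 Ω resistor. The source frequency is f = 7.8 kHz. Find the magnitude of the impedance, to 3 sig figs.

1250 Ω

ω = 2πf = 49010 rad/s
X_L = ωL = 316 Ω
X_C = 1/(ωC) = 1170 Ω
Net reactance X = X_L − X_C = -850 Ω
Z = 922 − j850 Ω
|Z| = √(922² + 850²) = 1250 Ω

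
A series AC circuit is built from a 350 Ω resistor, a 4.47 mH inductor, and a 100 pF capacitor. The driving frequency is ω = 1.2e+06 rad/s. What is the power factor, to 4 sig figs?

0.1171

X_L = ωL = 5364 Ω
X_C = 1/(ωC) = 8333 Ω
Net reactance X = X_L − X_C = -2969 Ω
Z = 350.0 − j2969 Ω
|Z| = √(350.0² + 2969²) = 2990 Ω
∠Z = arctan(-2969/350.0) = -83.28°
cos φ = cos(-83.28°) = 0.1171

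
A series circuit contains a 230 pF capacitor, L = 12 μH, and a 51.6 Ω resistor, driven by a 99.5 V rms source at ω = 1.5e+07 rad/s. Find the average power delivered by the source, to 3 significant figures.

X_L = ωL = 180 Ω
X_C = 1/(ωC) = 290 Ω
Net reactance X = X_L − X_C = -110 Ω
Z = 51.6 − j110 Ω
|Z| = √(51.6² + 110²) = 121 Ω
∠Z = arctan(-110/51.6) = -64.8°
I = V/|Z| = 820 mA
P = VI cos φ = 99.5 × 0.820 × cos(-64.8°) = 34.7 W

34.7 W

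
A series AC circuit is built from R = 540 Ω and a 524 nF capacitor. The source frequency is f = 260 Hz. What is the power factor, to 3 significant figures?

0.420

ω = 2πf = 1634 rad/s
X_C = 1/(ωC) = 1170 Ω
Z = 540 − j1170 Ω
|Z| = √(540² + 1170²) = 1290 Ω
∠Z = arctan(-1170/540) = -65.2°
cos φ = cos(-65.2°) = 0.420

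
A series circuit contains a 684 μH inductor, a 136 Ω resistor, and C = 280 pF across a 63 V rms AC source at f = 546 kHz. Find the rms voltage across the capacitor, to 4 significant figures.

49.97 V

ω = 2πf = 3.431e+06 rad/s
X_L = ωL = 2347 Ω
X_C = 1/(ωC) = 1041 Ω
Net reactance X = X_L − X_C = 1305 Ω
Z = 136.0 + j1305 Ω
|Z| = √(136.0² + 1305²) = 1313 Ω
I = V/|Z| = 48.00 mA
V_C = I·|Z_C| = 0.04800 × 1041 = 49.97 V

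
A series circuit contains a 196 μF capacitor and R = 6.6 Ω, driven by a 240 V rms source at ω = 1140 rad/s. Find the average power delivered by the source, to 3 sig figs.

5.98 kW

X_C = 1/(ωC) = 4.48 Ω
Z = 6.60 − j4.48 Ω
|Z| = √(6.60² + 4.48²) = 7.97 Ω
∠Z = arctan(-4.48/6.60) = -34.1°
I = V/|Z| = 30.1 A
P = VI cos φ = 240 × 30.1 × cos(-34.1°) = 5.98 kW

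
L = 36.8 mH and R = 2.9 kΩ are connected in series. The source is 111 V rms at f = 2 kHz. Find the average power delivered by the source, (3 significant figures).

ω = 2πf = 12570 rad/s
X_L = ωL = 462 Ω
Z = 2900 + j462 Ω
|Z| = √(2900² + 462²) = 2940 Ω
∠Z = arctan(462/2900) = 9.06°
I = V/|Z| = 37.8 mA
P = VI cos φ = 111 × 0.0378 × cos(9.06°) = 4.14 W

4.14 W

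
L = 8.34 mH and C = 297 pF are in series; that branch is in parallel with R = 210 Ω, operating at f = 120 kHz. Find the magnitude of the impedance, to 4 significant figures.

ω = 2πf = 754000 rad/s
X_L = ωL = 6288 Ω
X_C = 1/(ωC) = 4466 Ω
Branch 1: Z₁ = R = 210.0 Ω
Branch 2 (series LC): Z₂ = j(X_L − X_C) = j1823 Ω
Parallel: Z = Z₁Z₂/(Z₁+Z₂), |Z| = 208.6 Ω, ∠Z = 6.573°

208.6 Ω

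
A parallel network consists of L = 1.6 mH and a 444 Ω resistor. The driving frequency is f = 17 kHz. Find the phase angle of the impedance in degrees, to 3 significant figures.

68.9°

ω = 2πf = 106800 rad/s
X_L = ωL = 171 Ω
Parallel: admittances add. Y = 1/R + 1/(jωL)
Y = (0.00225 − j0.00585) S
|Y| = 0.00627 S → |Z| = 1/|Y| = 159 Ω, ∠Z = −∠Y = 68.9°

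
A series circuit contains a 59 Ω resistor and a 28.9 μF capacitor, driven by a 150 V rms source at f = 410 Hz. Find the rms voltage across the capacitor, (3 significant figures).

ω = 2πf = 2576 rad/s
X_C = 1/(ωC) = 13.4 Ω
Z = 59.0 − j13.4 Ω
|Z| = √(59.0² + 13.4²) = 60.5 Ω
I = V/|Z| = 2.48 A
V_C = I·|Z_C| = 2.48 × 13.4 = 33.3 V

33.3 V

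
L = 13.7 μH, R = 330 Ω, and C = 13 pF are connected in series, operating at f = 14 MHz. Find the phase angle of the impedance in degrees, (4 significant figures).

ω = 2πf = 8.796e+07 rad/s
X_L = ωL = 1205 Ω
X_C = 1/(ωC) = 874.5 Ω
Net reactance X = X_L − X_C = 330.6 Ω
Z = 330.0 + j330.6 Ω
|Z| = √(330.0² + 330.6²) = 467.1 Ω
∠Z = arctan(330.6/330.0) = 45.06°

45.06°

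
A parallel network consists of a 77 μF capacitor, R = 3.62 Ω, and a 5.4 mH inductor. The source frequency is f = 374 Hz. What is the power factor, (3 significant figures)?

ω = 2πf = 2350 rad/s
X_L = ωL = 12.7 Ω
X_C = 1/(ωC) = 5.53 Ω
Parallel: admittances add. Y = 1/R + 1/(jωL) + jωC
Y = (0.276 + j0.102) S
|Y| = 0.295 S → |Z| = 1/|Y| = 3.40 Ω, ∠Z = −∠Y = -20.3°
cos φ = cos(-20.3°) = 0.938

0.938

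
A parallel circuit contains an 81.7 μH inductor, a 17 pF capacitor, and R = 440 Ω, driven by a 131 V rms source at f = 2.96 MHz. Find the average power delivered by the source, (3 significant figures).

ω = 2πf = 1.86e+07 rad/s
X_L = ωL = 1520 Ω
X_C = 1/(ωC) = 3160 Ω
Parallel: admittances add. Y = 1/R + 1/(jωL) + jωC
Y = (0.00227 − j0.000342) S
|Y| = 0.00230 S → |Z| = 1/|Y| = 435 Ω, ∠Z = −∠Y = 8.56°
I = V/|Z| = 301 mA
P = VI cos φ = 131 × 0.301 × cos(8.56°) = 39.0 W

39.0 W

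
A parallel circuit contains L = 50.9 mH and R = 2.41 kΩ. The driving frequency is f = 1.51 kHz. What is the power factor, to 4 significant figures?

0.1965

ω = 2πf = 9488 rad/s
X_L = ωL = 482.9 Ω
Parallel: admittances add. Y = 1/R + 1/(jωL)
Y = (0.0004149 − j0.002071) S
|Y| = 0.002112 S → |Z| = 1/|Y| = 473.5 Ω, ∠Z = −∠Y = 78.67°
cos φ = cos(78.67°) = 0.1965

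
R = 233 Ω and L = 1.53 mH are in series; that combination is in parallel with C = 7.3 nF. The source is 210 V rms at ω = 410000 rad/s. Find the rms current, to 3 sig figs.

352 mA

X_L = ωL = 627 Ω
X_C = 1/(ωC) = 334 Ω
Branch 1 (R+jX_L): Z₁ = 233 + j627 Ω, |Z₁| = 669 Ω
Branch 2 (−jX_C): Z₂ = −j334 Ω
Parallel: Z = Z₁Z₂/(Z₁+Z₂), |Z| = 597 Ω, ∠Z = -71.9°
I = V/|Z| = 210/597 = 352 mA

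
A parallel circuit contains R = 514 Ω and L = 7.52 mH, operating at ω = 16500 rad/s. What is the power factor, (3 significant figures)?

X_L = ωL = 124 Ω
Parallel: admittances add. Y = 1/R + 1/(jωL)
Y = (0.00195 − j0.00806) S
|Y| = 0.00829 S → |Z| = 1/|Y| = 121 Ω, ∠Z = −∠Y = 76.4°
cos φ = cos(76.4°) = 0.235

0.235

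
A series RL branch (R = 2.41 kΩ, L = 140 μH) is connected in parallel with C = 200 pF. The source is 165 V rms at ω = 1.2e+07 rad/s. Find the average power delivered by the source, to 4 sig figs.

X_L = ωL = 1680 Ω
X_C = 1/(ωC) = 416.7 Ω
Branch 1 (R+jX_L): Z₁ = 2410 + j1680 Ω, |Z₁| = 2938 Ω
Branch 2 (−jX_C): Z₂ = −j416.7 Ω
Parallel: Z = Z₁Z₂/(Z₁+Z₂), |Z| = 449.9 Ω, ∠Z = -82.78°
I = V/|Z| = 366.8 mA
P = VI cos φ = 165 × 0.3668 × cos(-82.78°) = 7.602 W

7.602 W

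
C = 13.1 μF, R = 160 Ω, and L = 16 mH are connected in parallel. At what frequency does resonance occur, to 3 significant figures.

348 Hz

ω₀ = 1/√(LC) = 1/√(0.016 × 1.31e-05) = 2184 rad/s
f₀ = ω₀/(2π) = 348 Hz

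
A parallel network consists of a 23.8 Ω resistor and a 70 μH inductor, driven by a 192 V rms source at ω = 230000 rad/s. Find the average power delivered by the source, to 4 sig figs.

1.549 kW

X_L = ωL = 16.10 Ω
Parallel: admittances add. Y = 1/R + 1/(jωL)
Y = (0.04202 − j0.06211) S
|Y| = 0.07499 S → |Z| = 1/|Y| = 13.34 Ω, ∠Z = −∠Y = 55.92°
I = V/|Z| = 14.40 A
P = VI cos φ = 192 × 14.40 × cos(55.92°) = 1.549 kW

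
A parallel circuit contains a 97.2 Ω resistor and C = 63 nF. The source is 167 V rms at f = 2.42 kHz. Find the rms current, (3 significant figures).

ω = 2πf = 15210 rad/s
X_C = 1/(ωC) = 1040 Ω
Parallel: admittances add. Y = 1/R + jωC
Y = (0.0103 + j0.000958) S
|Y| = 0.0103 S → |Z| = 1/|Y| = 96.8 Ω, ∠Z = −∠Y = -5.32°
I = V/|Z| = 167/96.8 = 1.73 A

1.73 A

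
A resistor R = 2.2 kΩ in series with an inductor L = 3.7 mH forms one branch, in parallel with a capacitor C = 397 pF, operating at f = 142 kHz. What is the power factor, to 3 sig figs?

0.695

ω = 2πf = 892200 rad/s
X_L = ωL = 3300 Ω
X_C = 1/(ωC) = 2820 Ω
Branch 1 (R+jX_L): Z₁ = 2200 + j3300 Ω, |Z₁| = 3970 Ω
Branch 2 (−jX_C): Z₂ = −j2820 Ω
Parallel: Z = Z₁Z₂/(Z₁+Z₂), |Z| = 4970 Ω, ∠Z = -45.9°
cos φ = cos(-45.9°) = 0.695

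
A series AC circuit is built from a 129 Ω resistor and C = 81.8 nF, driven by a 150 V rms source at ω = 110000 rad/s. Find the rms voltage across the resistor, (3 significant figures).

114 V

X_C = 1/(ωC) = 111 Ω
Z = 129 − j111 Ω
|Z| = √(129² + 111²) = 170 Ω
I = V/|Z| = 881 mA
V_R = I·|Z_R| = 0.881 × 129 = 114 V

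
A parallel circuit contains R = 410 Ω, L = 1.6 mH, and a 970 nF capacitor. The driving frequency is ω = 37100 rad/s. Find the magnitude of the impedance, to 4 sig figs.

X_L = ωL = 59.36 Ω
X_C = 1/(ωC) = 27.79 Ω
Parallel: admittances add. Y = 1/R + 1/(jωL) + jωC
Y = (0.002439 + j0.01914) S
|Y| = 0.01930 S → |Z| = 1/|Y| = 51.83 Ω, ∠Z = −∠Y = -82.74°

51.83 Ω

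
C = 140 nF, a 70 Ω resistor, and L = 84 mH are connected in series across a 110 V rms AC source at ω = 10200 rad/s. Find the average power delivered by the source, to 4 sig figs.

X_L = ωL = 856.8 Ω
X_C = 1/(ωC) = 700.3 Ω
Net reactance X = X_L − X_C = 156.5 Ω
Z = 70.00 + j156.5 Ω
|Z| = √(70.00² + 156.5²) = 171.5 Ω
∠Z = arctan(156.5/70.00) = 65.90°
I = V/|Z| = 641.5 mA
P = VI cos φ = 110 × 0.6415 × cos(65.90°) = 28.81 W

28.81 W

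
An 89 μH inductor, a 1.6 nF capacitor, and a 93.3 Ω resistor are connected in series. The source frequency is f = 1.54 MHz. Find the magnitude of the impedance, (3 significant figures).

ω = 2πf = 9.676e+06 rad/s
X_L = ωL = 861 Ω
X_C = 1/(ωC) = 64.6 Ω
Net reactance X = X_L − X_C = 797 Ω
Z = 93.3 + j797 Ω
|Z| = √(93.3² + 797²) = 802 Ω

802 Ω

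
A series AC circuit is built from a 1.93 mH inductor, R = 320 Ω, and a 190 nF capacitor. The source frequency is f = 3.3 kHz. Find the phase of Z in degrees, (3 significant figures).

ω = 2πf = 20730 rad/s
X_L = ωL = 40.0 Ω
X_C = 1/(ωC) = 254 Ω
Net reactance X = X_L − X_C = -214 Ω
Z = 320 − j214 Ω
|Z| = √(320² + 214²) = 385 Ω
∠Z = arctan(-214/320) = -33.8°

-33.8°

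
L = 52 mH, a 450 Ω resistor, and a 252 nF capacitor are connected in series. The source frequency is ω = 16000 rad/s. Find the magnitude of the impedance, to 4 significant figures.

737.2 Ω

X_L = ωL = 832.0 Ω
X_C = 1/(ωC) = 248.0 Ω
Net reactance X = X_L − X_C = 584.0 Ω
Z = 450.0 + j584.0 Ω
|Z| = √(450.0² + 584.0²) = 737.2 Ω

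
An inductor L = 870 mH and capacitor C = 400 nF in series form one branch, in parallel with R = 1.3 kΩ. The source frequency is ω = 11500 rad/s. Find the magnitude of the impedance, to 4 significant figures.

1289 Ω

X_L = ωL = 10000 Ω
X_C = 1/(ωC) = 217.4 Ω
Branch 1: Z₁ = R = 1300 Ω
Branch 2 (series LC): Z₂ = j(X_L − X_C) = j9788 Ω
Parallel: Z = Z₁Z₂/(Z₁+Z₂), |Z| = 1289 Ω, ∠Z = 7.566°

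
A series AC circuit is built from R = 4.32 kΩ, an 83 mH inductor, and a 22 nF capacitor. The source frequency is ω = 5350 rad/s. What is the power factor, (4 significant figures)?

X_L = ωL = 444.1 Ω
X_C = 1/(ωC) = 8496 Ω
Net reactance X = X_L − X_C = -8052 Ω
Z = 4320 − j8052 Ω
|Z| = √(4320² + 8052²) = 9138 Ω
∠Z = arctan(-8052/4320) = -61.79°
cos φ = cos(-61.79°) = 0.4728

0.4728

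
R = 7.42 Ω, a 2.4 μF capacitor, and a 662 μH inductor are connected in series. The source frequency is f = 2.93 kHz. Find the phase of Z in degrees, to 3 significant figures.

ω = 2πf = 18410 rad/s
X_L = ωL = 12.2 Ω
X_C = 1/(ωC) = 22.6 Ω
Net reactance X = X_L − X_C = -10.4 Ω
Z = 7.42 − j10.4 Ω
|Z| = √(7.42² + 10.4²) = 12.8 Ω
∠Z = arctan(-10.4/7.42) = -54.6°

-54.6°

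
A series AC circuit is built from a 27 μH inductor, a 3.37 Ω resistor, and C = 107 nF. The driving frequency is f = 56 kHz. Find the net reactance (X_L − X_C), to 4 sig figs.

ω = 2πf = 351900 rad/s
X_L = ωL = 9.500 Ω
X_C = 1/(ωC) = 26.56 Ω
X = 9.500 − 26.56 = -17.06 Ω

-17.06 Ω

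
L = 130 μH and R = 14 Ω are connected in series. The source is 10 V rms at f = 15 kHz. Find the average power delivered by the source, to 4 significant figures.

4.045 W

ω = 2πf = 94250 rad/s
X_L = ωL = 12.25 Ω
Z = 14.00 + j12.25 Ω
|Z| = √(14.00² + 12.25²) = 18.60 Ω
∠Z = arctan(12.25/14.00) = 41.19°
I = V/|Z| = 537.5 mA
P = VI cos φ = 10 × 0.5375 × cos(41.19°) = 4.045 W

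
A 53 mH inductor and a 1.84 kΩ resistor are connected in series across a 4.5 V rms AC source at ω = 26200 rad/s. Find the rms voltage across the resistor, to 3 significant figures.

X_L = ωL = 1390 Ω
Z = 1840 + j1390 Ω
|Z| = √(1840² + 1390²) = 2310 Ω
I = V/|Z| = 1.95 mA
V_R = I·|Z_R| = 0.00195 × 1840 = 3.59 V

3.59 V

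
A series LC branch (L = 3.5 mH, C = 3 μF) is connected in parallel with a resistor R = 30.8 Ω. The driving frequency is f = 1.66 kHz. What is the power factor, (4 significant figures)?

ω = 2πf = 10430 rad/s
X_L = ωL = 36.51 Ω
X_C = 1/(ωC) = 31.96 Ω
Branch 1: Z₁ = R = 30.80 Ω
Branch 2 (series LC): Z₂ = j(X_L − X_C) = j4.546 Ω
Parallel: Z = Z₁Z₂/(Z₁+Z₂), |Z| = 4.498 Ω, ∠Z = 81.60°
cos φ = cos(81.60°) = 0.1460

0.1460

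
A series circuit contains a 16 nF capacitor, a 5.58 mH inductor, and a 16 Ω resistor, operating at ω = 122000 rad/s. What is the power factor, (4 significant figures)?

0.09455

X_L = ωL = 680.8 Ω
X_C = 1/(ωC) = 512.3 Ω
Net reactance X = X_L − X_C = 168.5 Ω
Z = 16.00 + j168.5 Ω
|Z| = √(16.00² + 168.5²) = 169.2 Ω
∠Z = arctan(168.5/16.00) = 84.57°
cos φ = cos(84.57°) = 0.09455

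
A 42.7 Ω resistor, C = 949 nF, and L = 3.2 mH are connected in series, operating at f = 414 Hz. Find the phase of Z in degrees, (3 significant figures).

-83.9°

ω = 2πf = 2601 rad/s
X_L = ωL = 8.32 Ω
X_C = 1/(ωC) = 405 Ω
Net reactance X = X_L − X_C = -397 Ω
Z = 42.7 − j397 Ω
|Z| = √(42.7² + 397²) = 399 Ω
∠Z = arctan(-397/42.7) = -83.9°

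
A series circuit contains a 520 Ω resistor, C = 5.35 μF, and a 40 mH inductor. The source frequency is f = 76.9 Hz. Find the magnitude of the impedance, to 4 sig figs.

ω = 2πf = 483.2 rad/s
X_L = ωL = 19.33 Ω
X_C = 1/(ωC) = 386.8 Ω
Net reactance X = X_L − X_C = -367.5 Ω
Z = 520.0 − j367.5 Ω
|Z| = √(520.0² + 367.5²) = 636.8 Ω

636.8 Ω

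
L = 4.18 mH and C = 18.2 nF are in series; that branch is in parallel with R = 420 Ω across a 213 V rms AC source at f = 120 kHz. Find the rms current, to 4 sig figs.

511.8 mA

ω = 2πf = 754000 rad/s
X_L = ωL = 3152 Ω
X_C = 1/(ωC) = 72.87 Ω
Branch 1: Z₁ = R = 420.0 Ω
Branch 2 (series LC): Z₂ = j(X_L − X_C) = j3079 Ω
Parallel: Z = Z₁Z₂/(Z₁+Z₂), |Z| = 416.1 Ω, ∠Z = 7.768°
I = V/|Z| = 213/416.1 = 511.8 mA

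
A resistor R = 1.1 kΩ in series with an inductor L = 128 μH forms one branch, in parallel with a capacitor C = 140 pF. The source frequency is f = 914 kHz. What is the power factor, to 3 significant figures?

ω = 2πf = 5.743e+06 rad/s
X_L = ωL = 735 Ω
X_C = 1/(ωC) = 1240 Ω
Branch 1 (R+jX_L): Z₁ = 1100 + j735 Ω, |Z₁| = 1320 Ω
Branch 2 (−jX_C): Z₂ = −j1240 Ω
Parallel: Z = Z₁Z₂/(Z₁+Z₂), |Z| = 1360 Ω, ∠Z = -31.4°
cos φ = cos(-31.4°) = 0.853

0.853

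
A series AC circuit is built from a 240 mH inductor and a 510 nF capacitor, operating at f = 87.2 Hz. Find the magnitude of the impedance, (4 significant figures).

ω = 2πf = 547.9 rad/s
X_L = ωL = 131.5 Ω
X_C = 1/(ωC) = 3579 Ω
Net reactance X = X_L − X_C = -3447 Ω
Z = − j3447 Ω
|Z| = √(0² + 3447²) = 3447 Ω

3447 Ω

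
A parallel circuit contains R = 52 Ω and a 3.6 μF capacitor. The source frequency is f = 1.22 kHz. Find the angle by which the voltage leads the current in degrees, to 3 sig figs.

ω = 2πf = 7665 rad/s
X_C = 1/(ωC) = 36.2 Ω
Parallel: admittances add. Y = 1/R + jωC
Y = (0.0192 + j0.0276) S
|Y| = 0.0336 S → |Z| = 1/|Y| = 29.7 Ω, ∠Z = −∠Y = -55.1°

-55.1°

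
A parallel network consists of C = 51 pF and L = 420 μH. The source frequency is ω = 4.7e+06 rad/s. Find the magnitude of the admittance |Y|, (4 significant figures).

X_L = ωL = 1974 Ω
X_C = 1/(ωC) = 4172 Ω
Parallel: admittances add. Y = 1/(jωL) + jωC
Y = (0 − j0.0002669) S
|Y| = 0.0002669 S → |Z| = 1/|Y| = 3747 Ω, ∠Z = −∠Y = 90.00°

266.9 μS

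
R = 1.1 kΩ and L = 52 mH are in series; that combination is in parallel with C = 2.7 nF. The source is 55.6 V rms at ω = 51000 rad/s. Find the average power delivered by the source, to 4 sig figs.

412.5 mW

X_L = ωL = 2652 Ω
X_C = 1/(ωC) = 7262 Ω
Branch 1 (R+jX_L): Z₁ = 1100 + j2652 Ω, |Z₁| = 2871 Ω
Branch 2 (−jX_C): Z₂ = −j7262 Ω
Parallel: Z = Z₁Z₂/(Z₁+Z₂), |Z| = 4399 Ω, ∠Z = 54.05°
I = V/|Z| = 12.64 mA
P = VI cos φ = 55.6 × 0.01264 × cos(54.05°) = 412.5 mW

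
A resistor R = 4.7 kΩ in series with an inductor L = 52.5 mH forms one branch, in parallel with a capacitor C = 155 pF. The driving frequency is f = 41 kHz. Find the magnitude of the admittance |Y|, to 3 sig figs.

34.7 μS

ω = 2πf = 257600 rad/s
X_L = ωL = 13500 Ω
X_C = 1/(ωC) = 25000 Ω
Branch 1 (R+jX_L): Z₁ = 4700 + j13500 Ω, |Z₁| = 14300 Ω
Branch 2 (−jX_C): Z₂ = −j25000 Ω
Parallel: Z = Z₁Z₂/(Z₁+Z₂), |Z| = 28800 Ω, ∠Z = 48.6°
|Y| = 1/|Z| = 34.7 μS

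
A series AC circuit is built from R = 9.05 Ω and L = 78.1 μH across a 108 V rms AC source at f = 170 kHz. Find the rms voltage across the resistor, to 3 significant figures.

ω = 2πf = 1.068e+06 rad/s
X_L = ωL = 83.4 Ω
Z = 9.05 + j83.4 Ω
|Z| = √(9.05² + 83.4²) = 83.9 Ω
I = V/|Z| = 1.29 A
V_R = I·|Z_R| = 1.29 × 9.05 = 11.6 V

11.6 V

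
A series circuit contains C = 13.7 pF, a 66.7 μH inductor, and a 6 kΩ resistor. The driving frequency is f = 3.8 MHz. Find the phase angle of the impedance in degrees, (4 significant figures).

-13.72°

ω = 2πf = 2.388e+07 rad/s
X_L = ωL = 1593 Ω
X_C = 1/(ωC) = 3057 Ω
Net reactance X = X_L − X_C = -1465 Ω
Z = 6000 − j1465 Ω
|Z| = √(6000² + 1465²) = 6176 Ω
∠Z = arctan(-1465/6000) = -13.72°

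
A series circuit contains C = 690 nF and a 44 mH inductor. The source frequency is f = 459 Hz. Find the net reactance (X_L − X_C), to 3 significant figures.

-376 Ω

ω = 2πf = 2884 rad/s
X_L = ωL = 127 Ω
X_C = 1/(ωC) = 503 Ω
X = 127 − 503 = -376 Ω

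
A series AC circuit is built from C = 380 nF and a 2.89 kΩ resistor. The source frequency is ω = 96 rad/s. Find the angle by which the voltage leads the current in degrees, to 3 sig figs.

-84.0°

X_C = 1/(ωC) = 27400 Ω
Z = 2890 − j27400 Ω
|Z| = √(2890² + 27400²) = 27600 Ω
∠Z = arctan(-27400/2890) = -84.0°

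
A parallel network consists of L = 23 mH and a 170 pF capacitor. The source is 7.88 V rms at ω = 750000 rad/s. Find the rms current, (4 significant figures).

X_L = ωL = 17250 Ω
X_C = 1/(ωC) = 7843 Ω
Parallel: admittances add. Y = 1/(jωL) + jωC
Y = (0 + j6.953e-05) S
|Y| = 6.953e-05 S → |Z| = 1/|Y| = 14380 Ω, ∠Z = −∠Y = -90.00°
I = V/|Z| = 7.88/14380 = 547.9 μA

547.9 μA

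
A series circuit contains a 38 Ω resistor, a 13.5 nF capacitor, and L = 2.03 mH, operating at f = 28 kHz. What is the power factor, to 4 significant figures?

ω = 2πf = 175900 rad/s
X_L = ωL = 357.1 Ω
X_C = 1/(ωC) = 421.0 Ω
Net reactance X = X_L − X_C = -63.91 Ω
Z = 38.00 − j63.91 Ω
|Z| = √(38.00² + 63.91²) = 74.35 Ω
∠Z = arctan(-63.91/38.00) = -59.26°
cos φ = cos(-59.26°) = 0.5111

0.5111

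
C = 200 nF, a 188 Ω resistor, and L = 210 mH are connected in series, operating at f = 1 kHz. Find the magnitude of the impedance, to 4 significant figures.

556.4 Ω

ω = 2πf = 6283 rad/s
X_L = ωL = 1319 Ω
X_C = 1/(ωC) = 795.8 Ω
Net reactance X = X_L − X_C = 523.7 Ω
Z = 188.0 + j523.7 Ω
|Z| = √(188.0² + 523.7²) = 556.4 Ω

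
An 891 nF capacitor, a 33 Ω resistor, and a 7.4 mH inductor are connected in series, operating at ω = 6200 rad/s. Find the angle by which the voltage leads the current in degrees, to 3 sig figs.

-76.3°

X_L = ωL = 45.9 Ω
X_C = 1/(ωC) = 181 Ω
Net reactance X = X_L − X_C = -135 Ω
Z = 33.0 − j135 Ω
|Z| = √(33.0² + 135²) = 139 Ω
∠Z = arctan(-135/33.0) = -76.3°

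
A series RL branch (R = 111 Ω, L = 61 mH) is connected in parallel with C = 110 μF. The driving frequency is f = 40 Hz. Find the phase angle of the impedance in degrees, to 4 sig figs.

ω = 2πf = 251.3 rad/s
X_L = ωL = 15.33 Ω
X_C = 1/(ωC) = 36.17 Ω
Branch 1 (R+jX_L): Z₁ = 111.0 + j15.33 Ω, |Z₁| = 112.1 Ω
Branch 2 (−jX_C): Z₂ = −j36.17 Ω
Parallel: Z = Z₁Z₂/(Z₁+Z₂), |Z| = 35.89 Ω, ∠Z = -71.50°

-71.50°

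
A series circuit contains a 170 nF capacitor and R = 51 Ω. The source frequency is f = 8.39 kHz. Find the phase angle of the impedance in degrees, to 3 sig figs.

-65.4°

ω = 2πf = 52720 rad/s
X_C = 1/(ωC) = 112 Ω
Z = 51.0 − j112 Ω
|Z| = √(51.0² + 112²) = 123 Ω
∠Z = arctan(-112/51.0) = -65.4°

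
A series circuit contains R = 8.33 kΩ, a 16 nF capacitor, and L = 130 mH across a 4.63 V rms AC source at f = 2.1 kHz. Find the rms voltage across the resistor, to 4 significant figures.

ω = 2πf = 13190 rad/s
X_L = ωL = 1715 Ω
X_C = 1/(ωC) = 4737 Ω
Net reactance X = X_L − X_C = -3021 Ω
Z = 8330 − j3021 Ω
|Z| = √(8330² + 3021²) = 8861 Ω
I = V/|Z| = 522.5 μA
V_R = I·|Z_R| = 0.0005225 × 8330 = 4.353 V

4.353 V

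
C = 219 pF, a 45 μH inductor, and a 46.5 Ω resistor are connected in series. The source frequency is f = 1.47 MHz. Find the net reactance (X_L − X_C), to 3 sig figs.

-78.7 Ω

ω = 2πf = 9.236e+06 rad/s
X_L = ωL = 416 Ω
X_C = 1/(ωC) = 494 Ω
X = 416 − 494 = -78.7 Ω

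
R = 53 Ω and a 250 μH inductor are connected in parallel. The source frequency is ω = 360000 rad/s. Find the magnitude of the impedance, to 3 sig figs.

X_L = ωL = 90.0 Ω
Parallel: admittances add. Y = 1/R + 1/(jωL)
Y = (0.0189 − j0.0111) S
|Y| = 0.0219 S → |Z| = 1/|Y| = 45.7 Ω, ∠Z = −∠Y = 30.5°

45.7 Ω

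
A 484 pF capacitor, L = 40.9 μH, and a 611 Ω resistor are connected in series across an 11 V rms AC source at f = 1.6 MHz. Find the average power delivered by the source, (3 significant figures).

ω = 2πf = 1.005e+07 rad/s
X_L = ωL = 411 Ω
X_C = 1/(ωC) = 206 Ω
Net reactance X = X_L − X_C = 206 Ω
Z = 611 + j206 Ω
|Z| = √(611² + 206²) = 645 Ω
∠Z = arctan(206/611) = 18.6°
I = V/|Z| = 17.1 mA
P = VI cos φ = 11 × 0.0171 × cos(18.6°) = 178 mW

178 mW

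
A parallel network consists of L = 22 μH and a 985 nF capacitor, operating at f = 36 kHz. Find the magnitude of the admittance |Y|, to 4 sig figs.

ω = 2πf = 226200 rad/s
X_L = ωL = 4.976 Ω
X_C = 1/(ωC) = 4.488 Ω
Parallel: admittances add. Y = 1/(jωL) + jωC
Y = (0 + j0.02185) S
|Y| = 0.02185 S → |Z| = 1/|Y| = 45.77 Ω, ∠Z = −∠Y = -90.00°

21.85 mS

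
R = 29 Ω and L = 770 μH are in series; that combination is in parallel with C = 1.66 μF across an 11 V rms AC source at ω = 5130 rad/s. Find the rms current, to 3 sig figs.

375 mA

X_L = ωL = 3.95 Ω
X_C = 1/(ωC) = 117 Ω
Branch 1 (R+jX_L): Z₁ = 29.0 + j3.95 Ω, |Z₁| = 29.3 Ω
Branch 2 (−jX_C): Z₂ = −j117 Ω
Parallel: Z = Z₁Z₂/(Z₁+Z₂), |Z| = 29.3 Ω, ∠Z = -6.58°
I = V/|Z| = 11/29.3 = 375 mA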